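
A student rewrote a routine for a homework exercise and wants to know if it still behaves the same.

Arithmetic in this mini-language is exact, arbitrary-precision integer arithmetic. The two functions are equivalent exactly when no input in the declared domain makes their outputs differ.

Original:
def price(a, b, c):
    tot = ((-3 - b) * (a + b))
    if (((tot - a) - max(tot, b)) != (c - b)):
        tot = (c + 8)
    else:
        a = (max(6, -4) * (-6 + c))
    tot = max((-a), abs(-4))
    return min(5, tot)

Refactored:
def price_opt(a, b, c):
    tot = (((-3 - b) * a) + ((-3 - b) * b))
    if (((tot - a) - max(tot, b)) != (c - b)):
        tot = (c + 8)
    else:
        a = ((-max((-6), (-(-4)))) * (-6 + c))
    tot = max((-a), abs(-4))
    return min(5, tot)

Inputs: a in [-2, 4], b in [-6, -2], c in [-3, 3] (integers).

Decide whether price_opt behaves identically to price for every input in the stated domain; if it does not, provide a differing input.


Not equivalent: a=-2, b=-3, c=-1 separates them (5 vs 4).
price: tot := 0 | (((tot - a) - max(tot, b)) != (c - b)): false | a := -42 | tot := 42 | result 5
price_opt: tot := 0 | (((tot - a) - max(tot, b)) != (c - b)): false | a := 28 | tot := 4 | result 4
verdict: not equivalent; witness: a=-2, b=-3, c=-1


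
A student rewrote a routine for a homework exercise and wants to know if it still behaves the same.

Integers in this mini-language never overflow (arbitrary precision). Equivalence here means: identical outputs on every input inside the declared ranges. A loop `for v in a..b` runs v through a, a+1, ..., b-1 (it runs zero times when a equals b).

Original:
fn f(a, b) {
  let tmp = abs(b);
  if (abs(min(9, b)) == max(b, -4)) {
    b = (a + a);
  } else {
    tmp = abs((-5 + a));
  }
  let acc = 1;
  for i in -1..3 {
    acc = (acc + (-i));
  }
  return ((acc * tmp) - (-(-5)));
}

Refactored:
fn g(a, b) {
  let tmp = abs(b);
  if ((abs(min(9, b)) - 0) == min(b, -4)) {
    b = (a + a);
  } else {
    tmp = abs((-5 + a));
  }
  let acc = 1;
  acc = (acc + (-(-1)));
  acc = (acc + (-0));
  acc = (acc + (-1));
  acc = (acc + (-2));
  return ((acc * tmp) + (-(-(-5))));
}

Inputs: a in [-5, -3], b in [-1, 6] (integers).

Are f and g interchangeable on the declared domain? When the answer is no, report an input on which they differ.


Try a=-5, b=0.
f: tmp = 0; (abs(min(9, b)) == max(b, -4)) -> true; b = -10; acc = 1; [i=-1]; acc = 2; [i=0]; acc = 2; [i=1]; acc = 1; [i=2]; acc = -1; return -5
g: tmp = 0; ((abs(min(9, b)) - 0) == min(b, -4)) -> false; tmp = 10; acc = 1; acc = 2; acc = 2; acc = 1; acc = -1; return -15
-5 and -15 differ, so these are not the same function on this domain.
verdict: not equivalent; witness: a=-5, b=0


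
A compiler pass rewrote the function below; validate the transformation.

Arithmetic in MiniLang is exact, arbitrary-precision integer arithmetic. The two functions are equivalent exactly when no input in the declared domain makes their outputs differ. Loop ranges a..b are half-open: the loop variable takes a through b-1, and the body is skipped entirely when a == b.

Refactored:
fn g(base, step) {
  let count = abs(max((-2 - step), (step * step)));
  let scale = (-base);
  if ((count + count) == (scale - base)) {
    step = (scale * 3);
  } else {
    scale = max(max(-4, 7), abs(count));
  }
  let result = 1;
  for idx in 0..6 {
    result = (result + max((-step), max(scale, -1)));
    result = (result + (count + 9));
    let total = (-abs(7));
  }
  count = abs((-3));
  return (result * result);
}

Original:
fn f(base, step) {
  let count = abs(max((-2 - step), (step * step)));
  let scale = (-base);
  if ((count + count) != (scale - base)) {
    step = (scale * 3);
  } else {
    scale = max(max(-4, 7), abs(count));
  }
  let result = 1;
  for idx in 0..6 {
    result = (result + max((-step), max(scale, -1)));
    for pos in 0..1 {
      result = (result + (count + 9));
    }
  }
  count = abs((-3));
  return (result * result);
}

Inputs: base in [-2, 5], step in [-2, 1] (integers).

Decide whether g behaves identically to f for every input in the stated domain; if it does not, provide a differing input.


The rewrite breaks on base=-2, step=-2, where the results are 8281 and 14641.
f: count becomes 4; next scale becomes 2; next ((count + count) != (scale - base)) evaluates to true; next step becomes 6; next result becomes 1; next at idx=0:; next result becomes 3; next at pos=0:; next result becomes 16; next at idx=1:; next result becomes 18; next at pos=0:; next result becomes 31; next at idx=2:; next result becomes 33; next at pos=0:; next result becomes 46; next at idx=3:; next result becomes 48; next at pos=0:; next result becomes 61; next at idx=4:; next result becomes 63; next at pos=0:; next result becomes 76; next at idx=5:; next result becomes 78; next at pos=0:; next result becomes 91; next count becomes 3; next final value 8281
g: count becomes 4; next scale becomes 2; next ((count + count) == (scale - base)) evaluates to false; next scale becomes 7; next result becomes 1; next at idx=0:; next result becomes 8; next result becomes 21; next total becomes -7; next at idx=1:; next result becomes 28; next result becomes 41; next total becomes -7; next at idx=2:; next result becomes 48; next result becomes 61; next total becomes -7; next at idx=3:; next result becomes 68; next result becomes 81; next total becomes -7; next at idx=4:; next result becomes 88; next result becomes 101; next total becomes -7; next at idx=5:; next result becomes 108; next result becomes 121; next total becomes -7; next count becomes 3; next final value 14641
verdict: not equivalent; witness: base=-2, step=-2


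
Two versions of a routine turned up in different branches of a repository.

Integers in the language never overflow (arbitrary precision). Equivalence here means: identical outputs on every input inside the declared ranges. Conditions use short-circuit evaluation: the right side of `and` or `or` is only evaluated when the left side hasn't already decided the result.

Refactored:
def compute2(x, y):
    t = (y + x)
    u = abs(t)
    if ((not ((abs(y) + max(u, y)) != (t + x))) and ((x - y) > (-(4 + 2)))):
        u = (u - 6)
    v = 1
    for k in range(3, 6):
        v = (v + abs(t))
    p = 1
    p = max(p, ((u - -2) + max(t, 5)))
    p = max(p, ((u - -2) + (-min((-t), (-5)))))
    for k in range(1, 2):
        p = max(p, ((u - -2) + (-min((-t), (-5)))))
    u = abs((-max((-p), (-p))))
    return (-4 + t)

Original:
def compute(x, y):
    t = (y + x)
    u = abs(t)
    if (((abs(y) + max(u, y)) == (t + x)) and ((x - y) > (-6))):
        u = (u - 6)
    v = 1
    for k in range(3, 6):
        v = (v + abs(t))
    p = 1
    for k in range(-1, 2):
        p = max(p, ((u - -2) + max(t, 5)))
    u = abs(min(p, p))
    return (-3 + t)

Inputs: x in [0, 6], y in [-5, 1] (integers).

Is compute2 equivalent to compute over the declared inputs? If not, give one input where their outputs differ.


Input x=0, y=-5: -8 from compute versus -9 from compute2.
verdict: not equivalent; witness: x=0, y=-5


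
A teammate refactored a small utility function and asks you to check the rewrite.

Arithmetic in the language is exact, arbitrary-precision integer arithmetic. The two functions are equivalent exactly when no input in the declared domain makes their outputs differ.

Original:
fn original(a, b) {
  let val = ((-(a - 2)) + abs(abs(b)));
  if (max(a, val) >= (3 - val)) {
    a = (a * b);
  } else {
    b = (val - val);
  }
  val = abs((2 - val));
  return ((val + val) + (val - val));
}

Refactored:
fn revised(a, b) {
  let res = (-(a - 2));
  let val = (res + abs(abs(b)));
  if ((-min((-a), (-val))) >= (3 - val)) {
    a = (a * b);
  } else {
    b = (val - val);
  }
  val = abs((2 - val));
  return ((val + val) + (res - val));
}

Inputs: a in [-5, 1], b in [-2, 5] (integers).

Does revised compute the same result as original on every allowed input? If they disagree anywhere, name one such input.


Evaluate both at a=-5, b=-1.
original: val = 8; (max(a, val) >= (3 - val)) -> true; a = 5; val = 6; return 12
revised: res = 7; val = 8; ((-min((-a), (-val))) >= (3 - val)) -> true; a = 5; val = 6; return 13
12 against 13: the behavior changed.
verdict: not equivalent; witness: a=-5, b=-1


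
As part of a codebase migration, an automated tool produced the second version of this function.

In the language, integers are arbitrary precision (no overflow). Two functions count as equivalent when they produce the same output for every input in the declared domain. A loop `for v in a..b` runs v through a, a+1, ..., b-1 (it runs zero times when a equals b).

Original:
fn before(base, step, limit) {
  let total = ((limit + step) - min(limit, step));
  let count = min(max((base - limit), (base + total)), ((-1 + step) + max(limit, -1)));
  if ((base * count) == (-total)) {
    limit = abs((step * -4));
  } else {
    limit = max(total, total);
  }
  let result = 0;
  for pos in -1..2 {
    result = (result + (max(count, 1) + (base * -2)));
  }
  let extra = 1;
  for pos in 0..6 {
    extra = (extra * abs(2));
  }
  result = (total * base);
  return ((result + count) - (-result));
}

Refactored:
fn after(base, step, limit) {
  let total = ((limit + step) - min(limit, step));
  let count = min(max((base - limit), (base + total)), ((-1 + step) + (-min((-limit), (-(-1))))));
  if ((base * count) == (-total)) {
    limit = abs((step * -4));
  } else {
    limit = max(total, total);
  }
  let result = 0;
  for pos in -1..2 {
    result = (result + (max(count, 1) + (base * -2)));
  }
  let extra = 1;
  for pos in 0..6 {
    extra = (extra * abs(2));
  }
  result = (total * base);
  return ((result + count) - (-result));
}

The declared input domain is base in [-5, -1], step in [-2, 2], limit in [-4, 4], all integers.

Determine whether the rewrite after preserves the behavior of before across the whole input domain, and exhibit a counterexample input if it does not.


Comparing the listings, the differences include: min/max/abs usage differs.
One worked example (base=-1, step=1, limit=-4) — before: total=1, then count=-1, then ((base * count) == (-total)) is false, then limit=1, then result=0, then (pos=-1), then result=3, then (pos=0), then result=6, then (pos=1), then result=9, then extra=1, then (pos=0), then extra=2, then (pos=1), then extra=4, then (pos=2), then extra=8, then (pos=3), then extra=16, then (pos=4), then extra=32, then (pos=5), then extra=64, then result=-1, then returns -3; after: total=1, then count=-1, then ((base * count) == (-total)) is false, then limit=1, then result=0, then (pos=-1), then result=3, then (pos=0), then result=6, then (pos=1), then result=9, then extra=1, then (pos=0), then extra=2, then (pos=1), then extra=4, then (pos=2), then extra=8, then (pos=3), then extra=16, then (pos=4), then extra=32, then (pos=5), then extra=64, then result=-1, then returns -3; agreement on -3.
Checked all 225 inputs in the declared domain: the outputs agree on every one.
verdict: equivalent


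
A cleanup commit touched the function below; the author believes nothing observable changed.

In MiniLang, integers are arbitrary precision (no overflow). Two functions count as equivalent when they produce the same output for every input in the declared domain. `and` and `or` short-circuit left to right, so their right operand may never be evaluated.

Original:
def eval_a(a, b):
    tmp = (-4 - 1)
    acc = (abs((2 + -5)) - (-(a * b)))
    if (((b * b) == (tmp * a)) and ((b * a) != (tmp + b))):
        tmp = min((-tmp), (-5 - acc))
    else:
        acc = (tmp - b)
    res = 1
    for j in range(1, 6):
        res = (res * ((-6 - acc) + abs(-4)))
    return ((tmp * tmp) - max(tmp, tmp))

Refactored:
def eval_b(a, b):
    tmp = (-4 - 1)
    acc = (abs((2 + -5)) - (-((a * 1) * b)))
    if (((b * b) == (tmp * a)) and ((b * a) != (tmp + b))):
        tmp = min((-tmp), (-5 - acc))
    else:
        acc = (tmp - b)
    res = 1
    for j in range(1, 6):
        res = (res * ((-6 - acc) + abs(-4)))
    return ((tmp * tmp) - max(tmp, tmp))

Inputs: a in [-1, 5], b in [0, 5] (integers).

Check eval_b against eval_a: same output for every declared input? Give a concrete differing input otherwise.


The two versions differ — the changes include arithmetic usage differs; and constant usage differs.
Tracing a=4, b=1: eval_a: tmp becomes -5; next acc becomes 7; next (((b * b) == (tmp * a)) and ((b * a) != (tmp + b))) evaluates to false; next acc becomes -6; next res becomes 1; next at j=1:; next res becomes 4; next at j=2:; next res becomes 16; next at j=3:; next res becomes 64; next at j=4:; next res becomes 256; next at j=5:; next res becomes 1024; next final value 30 | eval_b: tmp becomes -5; next acc becomes 7; next (((b * b) == (tmp * a)) and ((b * a) != (tmp + b))) evaluates to false; next acc becomes -6; next res becomes 1; next at j=1:; next res becomes 4; next at j=2:; next res becomes 16; next at j=3:; next res becomes 64; next at j=4:; next res becomes 256; next at j=5:; next res becomes 1024; next final value 30 — matching result 30.
Checked all 42 inputs in the declared domain: the outputs agree on every one.
verdict: equivalent


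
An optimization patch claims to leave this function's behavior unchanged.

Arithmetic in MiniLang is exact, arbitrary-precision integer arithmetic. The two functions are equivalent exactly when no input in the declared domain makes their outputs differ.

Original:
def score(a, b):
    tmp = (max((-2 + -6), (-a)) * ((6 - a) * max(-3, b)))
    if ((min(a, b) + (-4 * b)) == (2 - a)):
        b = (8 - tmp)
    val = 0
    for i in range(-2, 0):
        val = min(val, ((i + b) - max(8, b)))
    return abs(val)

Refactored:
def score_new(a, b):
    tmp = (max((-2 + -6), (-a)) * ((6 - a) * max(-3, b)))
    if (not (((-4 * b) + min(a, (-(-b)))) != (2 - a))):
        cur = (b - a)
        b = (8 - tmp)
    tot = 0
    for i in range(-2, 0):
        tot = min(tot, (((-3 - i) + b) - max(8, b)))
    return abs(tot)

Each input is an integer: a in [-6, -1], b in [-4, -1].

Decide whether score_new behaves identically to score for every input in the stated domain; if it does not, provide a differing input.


The two are interchangeable: boolean connective usage differs; and statement counts differ; and comparison usage differs; and local variable names differ; and arithmetic usage differs; and constant usage differs, and every declared input agrees.
Tracing a=-1, b=-4: score: tmp := -21 | ((min(a, b) + (-4 * b)) == (2 - a)): false | val := 0 | iter i=-2: | val := -14 | iter i=-1: | val := -14 | result 14 | score_new: tmp := -21 | (not (((-4 * b) + min(a, (-(-b)))) != (2 - a))): false | tot := 0 | iter i=-2: | tot := -13 | iter i=-1: | tot := -14 | result 14 — matching result 14.
Sweeping the whole domain (24 inputs) finds no disagreement.
verdict: equivalent


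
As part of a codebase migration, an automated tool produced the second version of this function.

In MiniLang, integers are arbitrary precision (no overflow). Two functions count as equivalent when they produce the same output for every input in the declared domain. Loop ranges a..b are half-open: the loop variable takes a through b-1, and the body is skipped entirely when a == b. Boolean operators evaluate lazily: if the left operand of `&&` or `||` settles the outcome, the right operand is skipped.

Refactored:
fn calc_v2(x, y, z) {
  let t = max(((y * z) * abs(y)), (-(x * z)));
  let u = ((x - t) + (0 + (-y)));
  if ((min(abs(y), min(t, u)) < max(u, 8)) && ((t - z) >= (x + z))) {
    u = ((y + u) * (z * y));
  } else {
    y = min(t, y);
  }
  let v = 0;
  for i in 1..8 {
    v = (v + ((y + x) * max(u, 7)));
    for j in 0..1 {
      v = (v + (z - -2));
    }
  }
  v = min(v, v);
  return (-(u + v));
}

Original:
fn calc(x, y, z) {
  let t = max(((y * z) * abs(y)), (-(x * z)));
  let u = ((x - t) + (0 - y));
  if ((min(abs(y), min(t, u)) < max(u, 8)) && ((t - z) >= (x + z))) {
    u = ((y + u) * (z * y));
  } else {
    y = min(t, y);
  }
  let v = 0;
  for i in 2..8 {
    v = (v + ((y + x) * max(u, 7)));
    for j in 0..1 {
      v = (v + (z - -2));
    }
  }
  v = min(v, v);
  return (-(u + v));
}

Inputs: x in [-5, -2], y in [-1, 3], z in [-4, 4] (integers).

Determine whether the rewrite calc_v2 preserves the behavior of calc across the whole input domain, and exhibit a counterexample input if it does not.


At x=-5, y=-1, z=-4: calc gives 300, calc_v2 gives 344.
verdict: not equivalent; witness: x=-5, y=-1, z=-4


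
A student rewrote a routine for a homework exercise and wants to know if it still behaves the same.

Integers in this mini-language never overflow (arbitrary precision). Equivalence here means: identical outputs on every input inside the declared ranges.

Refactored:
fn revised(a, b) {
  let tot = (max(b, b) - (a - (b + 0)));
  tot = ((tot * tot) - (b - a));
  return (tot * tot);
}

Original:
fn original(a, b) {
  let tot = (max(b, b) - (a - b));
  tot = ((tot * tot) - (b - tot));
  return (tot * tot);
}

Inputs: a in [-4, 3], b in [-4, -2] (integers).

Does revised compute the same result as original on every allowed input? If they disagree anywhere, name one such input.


Evaluate both at a=-4, b=-3.
original: tot = -2; tot = 5; return 25
revised: tot = -2; tot = 3; return 9
25 and 9 differ, so these are not the same function on this domain.
verdict: not equivalent; witness: a=-4, b=-3


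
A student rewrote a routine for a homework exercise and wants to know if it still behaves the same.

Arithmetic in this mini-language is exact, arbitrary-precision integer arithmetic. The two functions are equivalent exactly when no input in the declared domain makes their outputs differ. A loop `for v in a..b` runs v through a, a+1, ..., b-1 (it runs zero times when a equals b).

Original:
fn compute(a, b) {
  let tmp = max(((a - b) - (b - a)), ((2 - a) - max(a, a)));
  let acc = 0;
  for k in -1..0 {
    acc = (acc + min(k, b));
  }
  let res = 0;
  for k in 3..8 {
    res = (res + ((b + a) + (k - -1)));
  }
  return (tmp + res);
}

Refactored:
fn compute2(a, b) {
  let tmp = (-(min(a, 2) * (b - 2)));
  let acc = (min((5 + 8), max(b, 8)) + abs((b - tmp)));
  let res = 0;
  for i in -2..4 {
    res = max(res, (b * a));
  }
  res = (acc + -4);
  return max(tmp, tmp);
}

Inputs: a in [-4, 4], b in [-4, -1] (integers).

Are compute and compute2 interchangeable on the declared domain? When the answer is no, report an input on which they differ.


Try a=-4, b=-4.
compute: tmp becomes 10; next acc becomes 0; next at k=-1:; next acc becomes -4; next res becomes 0; next at k=3:; next res becomes -4; next at k=4:; next res becomes -7; next at k=5:; next res becomes -9; next at k=6:; next res becomes -10; next at k=7:; next res becomes -10; next final value 0
compute2: tmp becomes -24; next acc becomes 28; next res becomes 0; next at i=-2:; next res becomes 16; next at i=-1:; next res becomes 16; next at i=0:; next res becomes 16; next at i=1:; next res becomes 16; next at i=2:; next res becomes 16; next at i=3:; next res becomes 16; next res becomes 24; next final value -24
0 and -24 differ, so these are not the same function on this domain.
verdict: not equivalent; witness: a=-4, b=-4


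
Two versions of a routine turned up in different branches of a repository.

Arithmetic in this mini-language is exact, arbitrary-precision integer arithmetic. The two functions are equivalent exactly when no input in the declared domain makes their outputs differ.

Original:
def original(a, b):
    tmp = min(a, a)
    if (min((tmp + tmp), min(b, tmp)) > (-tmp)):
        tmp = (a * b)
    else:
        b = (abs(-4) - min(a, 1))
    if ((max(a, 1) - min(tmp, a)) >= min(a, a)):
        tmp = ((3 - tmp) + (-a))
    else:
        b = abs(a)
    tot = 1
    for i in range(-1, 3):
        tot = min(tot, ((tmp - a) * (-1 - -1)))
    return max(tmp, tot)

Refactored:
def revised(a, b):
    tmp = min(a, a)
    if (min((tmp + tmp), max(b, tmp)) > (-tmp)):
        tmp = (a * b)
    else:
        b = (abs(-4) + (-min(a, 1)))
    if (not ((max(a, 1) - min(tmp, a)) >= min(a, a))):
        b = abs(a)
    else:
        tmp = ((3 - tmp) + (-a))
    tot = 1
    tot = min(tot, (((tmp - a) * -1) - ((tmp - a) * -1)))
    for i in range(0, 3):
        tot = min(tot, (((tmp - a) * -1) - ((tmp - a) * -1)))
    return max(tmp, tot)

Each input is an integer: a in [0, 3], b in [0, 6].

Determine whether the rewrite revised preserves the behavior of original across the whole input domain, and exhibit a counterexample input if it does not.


The edit looks behavioral (`min(b, tmp)` became `max(b, tmp)`), but over these ranges it never changes the outcome.
As a probe, take a=3, b=3: original runs tmp := 3 | (min((tmp + tmp), min(b, tmp)) > (-tmp)): true | tmp := 9 | ((max(a, 1) - min(tmp, a)) >= min(a, a)): false | b := 3 | tot := 1 | iter i=-1: | tot := 0 | iter i=0: | tot := 0 | iter i=1: | tot := 0 | iter i=2: | tot := 0 | result 9; revised runs tmp := 3 | (min((tmp + tmp), max(b, tmp)) > (-tmp)): true | tmp := 9 | (not ((max(a, 1) - min(tmp, a)) >= min(a, a))): true | b := 3 | tot := 1 | tot := 0 | iter i=0: | tot := 0 | iter i=1: | tot := 0 | iter i=2: | tot := 0 | result 9; both end at 9.
Every one of the 28 inputs gives matching results.
verdict: equivalent


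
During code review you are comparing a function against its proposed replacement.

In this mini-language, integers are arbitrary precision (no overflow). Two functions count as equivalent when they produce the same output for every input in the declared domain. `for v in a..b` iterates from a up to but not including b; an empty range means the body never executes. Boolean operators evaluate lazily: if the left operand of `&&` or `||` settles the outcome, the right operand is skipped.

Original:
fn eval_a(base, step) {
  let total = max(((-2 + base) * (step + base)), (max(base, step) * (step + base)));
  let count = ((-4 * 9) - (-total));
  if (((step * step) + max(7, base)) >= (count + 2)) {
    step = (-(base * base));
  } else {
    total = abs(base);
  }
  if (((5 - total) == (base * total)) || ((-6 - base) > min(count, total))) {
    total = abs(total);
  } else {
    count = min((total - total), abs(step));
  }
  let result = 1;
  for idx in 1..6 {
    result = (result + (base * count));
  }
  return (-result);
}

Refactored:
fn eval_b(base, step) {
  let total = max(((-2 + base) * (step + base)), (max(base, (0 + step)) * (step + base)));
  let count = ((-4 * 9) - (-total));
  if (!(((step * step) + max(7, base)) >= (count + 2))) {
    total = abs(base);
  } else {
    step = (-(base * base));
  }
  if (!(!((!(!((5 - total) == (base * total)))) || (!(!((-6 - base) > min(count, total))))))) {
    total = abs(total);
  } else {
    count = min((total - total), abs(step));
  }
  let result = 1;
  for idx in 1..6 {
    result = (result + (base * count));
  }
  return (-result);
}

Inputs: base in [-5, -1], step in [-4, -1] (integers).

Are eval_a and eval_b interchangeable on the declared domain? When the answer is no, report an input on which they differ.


Changes here: constant usage differs, boolean connective usage differs, arithmetic usage differs; the full 20-point sweep finds no disagreement.
verdict: equivalent


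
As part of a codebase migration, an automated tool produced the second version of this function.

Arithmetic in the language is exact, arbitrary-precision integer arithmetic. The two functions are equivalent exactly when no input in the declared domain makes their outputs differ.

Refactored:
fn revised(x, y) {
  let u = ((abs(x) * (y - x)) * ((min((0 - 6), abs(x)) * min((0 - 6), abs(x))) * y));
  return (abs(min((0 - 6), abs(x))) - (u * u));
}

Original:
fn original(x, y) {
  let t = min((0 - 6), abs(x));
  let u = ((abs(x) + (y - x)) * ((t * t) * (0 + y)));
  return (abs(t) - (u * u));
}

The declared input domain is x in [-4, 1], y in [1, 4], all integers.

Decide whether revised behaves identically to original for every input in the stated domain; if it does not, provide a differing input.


On input x=-4, y=1, original returns -104970 while revised returns -518394.
verdict: not equivalent; witness: x=-4, y=1


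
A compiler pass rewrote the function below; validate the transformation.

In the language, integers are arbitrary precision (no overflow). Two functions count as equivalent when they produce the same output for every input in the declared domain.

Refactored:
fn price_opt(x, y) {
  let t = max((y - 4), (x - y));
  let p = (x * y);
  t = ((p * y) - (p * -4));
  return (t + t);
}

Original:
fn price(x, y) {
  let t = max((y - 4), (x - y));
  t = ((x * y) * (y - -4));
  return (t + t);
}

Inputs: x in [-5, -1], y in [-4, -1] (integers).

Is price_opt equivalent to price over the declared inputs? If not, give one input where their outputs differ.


Although statement counts differ; and arithmetic usage differs; and local variable names differ, 20/20 inputs agree.
verdict: equivalent


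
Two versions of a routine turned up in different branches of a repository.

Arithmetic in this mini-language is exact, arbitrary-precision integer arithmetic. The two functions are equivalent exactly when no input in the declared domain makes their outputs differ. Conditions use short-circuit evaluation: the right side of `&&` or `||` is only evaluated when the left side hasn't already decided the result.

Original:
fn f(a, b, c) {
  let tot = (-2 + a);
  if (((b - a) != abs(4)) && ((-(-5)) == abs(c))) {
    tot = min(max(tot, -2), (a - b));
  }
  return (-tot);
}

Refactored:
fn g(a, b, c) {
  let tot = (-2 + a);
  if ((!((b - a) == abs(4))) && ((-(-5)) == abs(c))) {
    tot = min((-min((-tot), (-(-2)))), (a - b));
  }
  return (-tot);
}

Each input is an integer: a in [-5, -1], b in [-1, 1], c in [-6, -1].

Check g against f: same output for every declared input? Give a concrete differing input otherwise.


This is a faithful refactor — min/max/abs usage differs, boolean connective usage differs, comparison usage differs, but the computed results match everywhere.
One worked example (a=-3, b=0, c=-3) — f: tot = -5; (((b - a) != abs(4)) && ((-(-5)) == abs(c))) -> false; return 5; g: tot = -5; ((!((b - a) == abs(4))) && ((-(-5)) == abs(c))) -> false; return 5; agreement on 5.
An exhaustive pass over the 90 declared inputs shows identical outputs.
verdict: equivalent


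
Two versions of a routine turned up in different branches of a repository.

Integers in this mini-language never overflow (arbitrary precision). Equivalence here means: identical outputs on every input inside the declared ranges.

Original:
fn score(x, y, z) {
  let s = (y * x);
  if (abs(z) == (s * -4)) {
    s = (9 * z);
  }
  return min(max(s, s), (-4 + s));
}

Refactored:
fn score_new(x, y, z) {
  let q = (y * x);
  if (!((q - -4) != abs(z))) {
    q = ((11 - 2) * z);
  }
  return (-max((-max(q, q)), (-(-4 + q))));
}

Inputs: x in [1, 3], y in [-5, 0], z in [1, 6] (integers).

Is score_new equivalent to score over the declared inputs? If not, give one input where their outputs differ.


There is a counterexample at x=1, y=-3, z=1: -7 on one side, 5 on the other.
score: s=-3, then (abs(z) == (s * -4)) is false, then returns -7
score_new: q=-3, then (!((q - -4) != abs(z))) is true, then q=9, then returns 5
verdict: not equivalent; witness: x=1, y=-3, z=1


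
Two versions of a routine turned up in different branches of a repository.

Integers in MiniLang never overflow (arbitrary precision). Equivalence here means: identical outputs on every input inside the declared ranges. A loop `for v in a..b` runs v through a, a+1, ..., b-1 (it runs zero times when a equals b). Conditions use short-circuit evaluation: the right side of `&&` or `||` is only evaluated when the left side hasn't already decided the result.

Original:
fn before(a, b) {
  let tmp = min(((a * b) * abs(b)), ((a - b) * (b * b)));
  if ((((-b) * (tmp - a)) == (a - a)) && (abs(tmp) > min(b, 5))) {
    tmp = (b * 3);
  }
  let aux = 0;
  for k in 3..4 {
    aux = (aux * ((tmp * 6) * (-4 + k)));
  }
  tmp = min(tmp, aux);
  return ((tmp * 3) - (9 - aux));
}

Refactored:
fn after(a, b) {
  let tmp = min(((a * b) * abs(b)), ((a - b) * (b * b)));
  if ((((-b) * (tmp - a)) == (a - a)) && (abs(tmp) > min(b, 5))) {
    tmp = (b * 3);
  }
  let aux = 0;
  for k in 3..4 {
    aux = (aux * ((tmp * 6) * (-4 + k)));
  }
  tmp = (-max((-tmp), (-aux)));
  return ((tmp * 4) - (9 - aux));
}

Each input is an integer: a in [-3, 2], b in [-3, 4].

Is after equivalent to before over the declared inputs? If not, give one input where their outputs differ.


Run the pair on a=-3, b=-2.
before: tmp=-4, then ((((-b) * (tmp - a)) == (a - a)) && (abs(tmp) > min(b, 5))) is false, then aux=0, then (k=3), then aux=0, then tmp=-4, then returns -21
after: tmp=-4, then ((((-b) * (tmp - a)) == (a - a)) && (abs(tmp) > min(b, 5))) is false, then aux=0, then (k=3), then aux=0, then tmp=-4, then returns -25
-21 and -25 differ, so these are not the same function on this domain.
verdict: not equivalent; witness: a=-3, b=-2


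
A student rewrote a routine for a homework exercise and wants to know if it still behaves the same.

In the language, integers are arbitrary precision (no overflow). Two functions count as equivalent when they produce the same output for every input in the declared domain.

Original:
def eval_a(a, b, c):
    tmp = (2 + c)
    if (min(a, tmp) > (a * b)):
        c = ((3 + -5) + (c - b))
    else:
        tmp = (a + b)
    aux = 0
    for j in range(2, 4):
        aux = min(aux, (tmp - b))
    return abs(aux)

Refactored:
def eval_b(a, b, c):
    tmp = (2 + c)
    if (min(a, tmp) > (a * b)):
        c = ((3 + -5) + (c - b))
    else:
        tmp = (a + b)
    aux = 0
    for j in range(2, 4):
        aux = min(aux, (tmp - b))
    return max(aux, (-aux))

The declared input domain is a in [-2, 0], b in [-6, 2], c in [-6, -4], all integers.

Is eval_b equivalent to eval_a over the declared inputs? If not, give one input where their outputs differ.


Differences: min/max/abs usage differs — yet all 81 inputs agree.
verdict: equivalent


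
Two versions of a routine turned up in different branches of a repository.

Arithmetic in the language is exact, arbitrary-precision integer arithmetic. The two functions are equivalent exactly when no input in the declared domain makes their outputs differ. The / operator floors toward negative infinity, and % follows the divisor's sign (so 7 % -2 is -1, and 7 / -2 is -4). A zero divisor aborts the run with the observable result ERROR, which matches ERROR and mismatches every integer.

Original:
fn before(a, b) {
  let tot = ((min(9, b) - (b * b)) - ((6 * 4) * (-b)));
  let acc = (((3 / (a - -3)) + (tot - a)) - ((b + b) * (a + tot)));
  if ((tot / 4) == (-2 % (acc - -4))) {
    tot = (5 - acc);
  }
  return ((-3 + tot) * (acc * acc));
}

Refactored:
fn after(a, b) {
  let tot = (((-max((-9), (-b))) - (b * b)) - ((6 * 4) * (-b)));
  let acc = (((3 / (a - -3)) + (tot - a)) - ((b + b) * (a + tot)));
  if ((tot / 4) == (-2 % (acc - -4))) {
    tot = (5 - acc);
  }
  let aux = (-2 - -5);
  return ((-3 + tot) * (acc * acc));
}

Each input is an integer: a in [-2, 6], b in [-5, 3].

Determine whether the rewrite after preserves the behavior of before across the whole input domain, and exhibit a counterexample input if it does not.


Behavior is preserved: although min/max/abs usage differs; local variable names differ; arithmetic usage differs; statement counts differ; constant usage differs, the outputs never diverge.
One worked example (a=6, b=-4) — before: tot becomes -116; next acc becomes -1002; next ((tot / 4) == (-2 % (acc - -4))) evaluates to false; next final value -119476476; after: tot becomes -116; next acc becomes -1002; next ((tot / 4) == (-2 % (acc - -4))) evaluates to false; next aux becomes 3; next final value -119476476; agreement on -119476476.
Checked all 81 inputs in the declared domain: the outputs agree on every one.
verdict: equivalent


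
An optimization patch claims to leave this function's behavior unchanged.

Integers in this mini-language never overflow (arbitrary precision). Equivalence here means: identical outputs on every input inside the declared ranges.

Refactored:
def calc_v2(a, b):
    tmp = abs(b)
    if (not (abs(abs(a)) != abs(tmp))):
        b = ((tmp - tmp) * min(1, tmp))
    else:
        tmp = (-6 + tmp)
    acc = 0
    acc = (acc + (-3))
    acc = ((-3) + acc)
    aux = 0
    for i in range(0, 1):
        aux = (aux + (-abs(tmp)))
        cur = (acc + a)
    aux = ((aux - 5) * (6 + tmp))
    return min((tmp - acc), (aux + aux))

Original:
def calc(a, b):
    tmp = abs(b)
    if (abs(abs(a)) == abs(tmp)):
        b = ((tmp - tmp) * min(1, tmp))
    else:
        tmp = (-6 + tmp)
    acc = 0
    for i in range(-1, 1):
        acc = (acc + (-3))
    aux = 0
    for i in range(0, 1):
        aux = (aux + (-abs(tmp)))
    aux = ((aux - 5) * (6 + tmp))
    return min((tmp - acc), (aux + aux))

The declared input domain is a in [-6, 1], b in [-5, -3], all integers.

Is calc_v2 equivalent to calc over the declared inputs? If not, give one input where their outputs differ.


This is a faithful refactor — constant usage differs, and loop structure differs, and statement counts differ, and arithmetic usage differs, and comparison usage differs, and local variable names differ, and boolean connective usage differs, but the computed results match everywhere.
Tracing a=0, b=-5: calc: tmp := 5 | (abs(abs(a)) == abs(tmp)): false | tmp := -1 | acc := 0 | iter i=-1: | acc := -3 | iter i=0: | acc := -6 | aux := 0 | iter i=0: | aux := -1 | aux := -30 | result -60 | calc_v2: tmp := 5 | (not (abs(abs(a)) != abs(tmp))): false | tmp := -1 | acc := 0 | acc := -3 | acc := -6 | aux := 0 | iter i=0: | aux := -1 | cur := -6 | aux := -30 | result -60 — matching result -60.
Across all 24 domain points the two functions coincide.
verdict: equivalent


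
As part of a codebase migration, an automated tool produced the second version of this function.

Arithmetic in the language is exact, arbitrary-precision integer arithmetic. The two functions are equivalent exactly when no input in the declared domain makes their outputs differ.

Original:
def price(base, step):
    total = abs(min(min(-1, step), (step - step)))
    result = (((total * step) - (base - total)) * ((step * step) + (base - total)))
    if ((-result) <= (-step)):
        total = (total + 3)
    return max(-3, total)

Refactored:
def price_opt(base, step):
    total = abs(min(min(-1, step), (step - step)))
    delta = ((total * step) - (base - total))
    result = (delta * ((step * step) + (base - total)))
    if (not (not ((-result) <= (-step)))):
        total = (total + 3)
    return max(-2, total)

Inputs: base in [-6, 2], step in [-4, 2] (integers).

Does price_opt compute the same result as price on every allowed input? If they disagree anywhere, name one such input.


The one real change (`-3` became `-2`) has no effect anywhere in the declared ranges.
As a probe, take base=-3, step=1: price runs total := 1 | result := -15 | ((-result) <= (-step)): false | result 1; price_opt runs total := 1 | delta := 5 | result := -15 | (not (not ((-result) <= (-step)))): false | result 1; both end at 1.
Across all 63 domain points the two functions coincide.
verdict: equivalent


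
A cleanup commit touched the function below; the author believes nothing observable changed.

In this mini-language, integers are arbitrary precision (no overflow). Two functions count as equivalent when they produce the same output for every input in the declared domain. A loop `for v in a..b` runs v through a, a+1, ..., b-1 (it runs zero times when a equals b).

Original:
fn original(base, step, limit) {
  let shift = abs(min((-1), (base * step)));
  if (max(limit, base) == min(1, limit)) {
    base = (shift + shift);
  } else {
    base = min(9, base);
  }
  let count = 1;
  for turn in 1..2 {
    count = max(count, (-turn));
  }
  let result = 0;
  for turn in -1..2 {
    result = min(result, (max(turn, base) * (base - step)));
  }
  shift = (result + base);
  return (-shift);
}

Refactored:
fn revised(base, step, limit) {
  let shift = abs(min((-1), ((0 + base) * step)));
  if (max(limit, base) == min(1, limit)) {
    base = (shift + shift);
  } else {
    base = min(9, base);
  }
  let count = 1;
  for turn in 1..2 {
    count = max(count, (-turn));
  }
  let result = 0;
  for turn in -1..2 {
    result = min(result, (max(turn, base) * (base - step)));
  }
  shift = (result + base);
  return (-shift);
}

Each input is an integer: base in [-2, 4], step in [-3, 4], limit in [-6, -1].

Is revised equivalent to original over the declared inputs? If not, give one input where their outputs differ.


Side by side, the visible changes include: arithmetic usage differs; constant usage differs.
Tracing base=-2, step=1, limit=-1: original: shift becomes 2; next (max(limit, base) == min(1, limit)) evaluates to true; next base becomes 4; next count becomes 1; next at turn=1:; next count becomes 1; next result becomes 0; next at turn=-1:; next result becomes 0; next at turn=0:; next result becomes 0; next at turn=1:; next result becomes 0; next shift becomes 4; next final value -4 | revised: shift becomes 2; next (max(limit, base) == min(1, limit)) evaluates to true; next base becomes 4; next count becomes 1; next at turn=1:; next count becomes 1; next result becomes 0; next at turn=-1:; next result becomes 0; next at turn=0:; next result becomes 0; next at turn=1:; next result becomes 0; next shift becomes 4; next final value -4 — matching result -4.
Every one of the 336 inputs gives matching results.
verdict: equivalent


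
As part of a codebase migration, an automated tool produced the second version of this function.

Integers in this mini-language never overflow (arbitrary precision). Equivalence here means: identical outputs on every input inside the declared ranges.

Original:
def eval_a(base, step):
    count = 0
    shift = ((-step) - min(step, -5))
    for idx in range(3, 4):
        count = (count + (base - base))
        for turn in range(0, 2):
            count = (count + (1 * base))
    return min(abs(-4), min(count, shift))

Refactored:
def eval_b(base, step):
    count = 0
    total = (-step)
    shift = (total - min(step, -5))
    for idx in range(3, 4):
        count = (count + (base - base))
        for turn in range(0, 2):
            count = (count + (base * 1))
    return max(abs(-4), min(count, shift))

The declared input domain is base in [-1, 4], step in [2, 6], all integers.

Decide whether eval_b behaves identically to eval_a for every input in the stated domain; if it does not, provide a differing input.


These are not equivalent — on base=-1, step=2 the outputs split (-2 vs 4).
eval_a: count=0, then shift=3, then (idx=3), then count=0, then (turn=0), then count=-1, then (turn=1), then count=-2, then returns -2
eval_b: count=0, then total=-2, then shift=3, then (idx=3), then count=0, then (turn=0), then count=-1, then (turn=1), then count=-2, then returns 4
verdict: not equivalent; witness: base=-1, step=2


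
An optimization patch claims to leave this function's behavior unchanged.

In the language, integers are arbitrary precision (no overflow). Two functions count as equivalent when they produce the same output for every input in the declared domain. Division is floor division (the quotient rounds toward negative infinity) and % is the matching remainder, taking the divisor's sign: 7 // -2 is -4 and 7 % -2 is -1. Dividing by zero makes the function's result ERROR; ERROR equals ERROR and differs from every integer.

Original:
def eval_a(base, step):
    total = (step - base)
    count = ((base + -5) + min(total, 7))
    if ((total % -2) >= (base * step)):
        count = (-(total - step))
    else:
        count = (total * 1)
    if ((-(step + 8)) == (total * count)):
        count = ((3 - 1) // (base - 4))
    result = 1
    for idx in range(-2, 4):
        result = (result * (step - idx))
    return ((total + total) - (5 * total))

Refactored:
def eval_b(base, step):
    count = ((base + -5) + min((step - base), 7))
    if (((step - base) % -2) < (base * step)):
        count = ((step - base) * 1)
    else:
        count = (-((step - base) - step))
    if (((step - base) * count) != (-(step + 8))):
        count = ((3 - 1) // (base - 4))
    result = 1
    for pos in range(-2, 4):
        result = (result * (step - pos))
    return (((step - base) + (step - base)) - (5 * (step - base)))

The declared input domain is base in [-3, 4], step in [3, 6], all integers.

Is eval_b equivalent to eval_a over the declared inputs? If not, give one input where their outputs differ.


Consider the input base=4, step=3.
eval_a: total=-1, then count=-2, then ((total % -2) >= (base * step)) is false, then count=-1, then ((-(step + 8)) == (total * count)) is false, then result=1, then (idx=-2), then result=5, then (idx=-1), then result=20, then (idx=0), then result=60, then (idx=1), then result=120, then (idx=2), then result=120, then (idx=3), then result=0, then returns 3
eval_b: count=-2, then (((step - base) % -2) < (base * step)) is true, then count=-1, then (((step - base) * count) != (-(step + 8))) is true, then a zero divisor aborts: ERROR
3 vs ERROR — the two versions disagree here.
verdict: not equivalent; witness: base=4, step=3
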